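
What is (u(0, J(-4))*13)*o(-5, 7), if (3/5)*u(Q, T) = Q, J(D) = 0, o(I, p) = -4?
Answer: 0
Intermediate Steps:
u(Q, T) = 5*Q/3
(u(0, J(-4))*13)*o(-5, 7) = (((5/3)*0)*13)*(-4) = (0*13)*(-4) = 0*(-4) = 0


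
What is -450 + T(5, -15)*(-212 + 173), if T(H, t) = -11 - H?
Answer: 174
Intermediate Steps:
-450 + T(5, -15)*(-212 + 173) = -450 + (-11 - 1*5)*(-212 + 173) = -450 + (-11 - 5)*(-39) = -450 - 16*(-39) = -450 + 624 = 174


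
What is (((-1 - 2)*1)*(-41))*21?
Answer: 2583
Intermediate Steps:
(((-1 - 2)*1)*(-41))*21 = (-3*1*(-41))*21 = -3*(-41)*21 = 123*21 = 2583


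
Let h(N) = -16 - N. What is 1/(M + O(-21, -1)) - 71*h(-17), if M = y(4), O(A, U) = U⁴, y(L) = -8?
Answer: -498/7 ≈ -71.143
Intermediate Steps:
M = -8
1/(M + O(-21, -1)) - 71*h(-17) = 1/(-8 + (-1)⁴) - 71*(-16 - 1*(-17)) = 1/(-8 + 1) - 71*(-16 + 17) = 1/(-7) - 71*1 = -⅐ - 71 = -498/7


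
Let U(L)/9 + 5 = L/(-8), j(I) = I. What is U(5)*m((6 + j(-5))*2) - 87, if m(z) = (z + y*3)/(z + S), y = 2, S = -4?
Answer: 231/2 ≈ 115.50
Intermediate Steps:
U(L) = -45 - 9*L/8 (U(L) = -45 + 9*(L/(-8)) = -45 + 9*(L*(-⅛)) = -45 + 9*(-L/8) = -45 - 9*L/8)
m(z) = (6 + z)/(-4 + z) (m(z) = (z + 2*3)/(z - 4) = (z + 6)/(-4 + z) = (6 + z)/(-4 + z))
U(5)*m((6 + j(-5))*2) - 87 = (-45 - 9/8*5)*((6 + (6 - 5)*2)/(-4 + (6 - 5)*2)) - 87 = (-45 - 45/8)*((6 + 1*2)/(-4 + 1*2)) - 87 = -405*(6 + 2)/(8*(-4 + 2)) - 87 = -405*8/(8*(-2)) - 87 = -(-405)*8/16 - 87 = -405/8*(-4) - 87 = 405/2 - 87 = 231/2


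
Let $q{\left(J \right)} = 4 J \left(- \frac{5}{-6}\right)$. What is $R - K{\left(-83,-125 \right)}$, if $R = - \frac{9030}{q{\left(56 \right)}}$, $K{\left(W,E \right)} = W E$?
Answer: $- \frac{83387}{8} \approx -10423.0$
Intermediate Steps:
$q{\left(J \right)} = \frac{10 J}{3}$ ($q{\left(J \right)} = 4 J \left(\left(-5\right) \left(- \frac{1}{6}\right)\right) = 4 J \frac{5}{6} = \frac{10 J}{3}$)
$K{\left(W,E \right)} = E W$
$R = - \frac{387}{8}$ ($R = - \frac{9030}{\frac{10}{3} \cdot 56} = - \frac{9030}{\frac{560}{3}} = \left(-9030\right) \frac{3}{560} = - \frac{387}{8} \approx -48.375$)
$R - K{\left(-83,-125 \right)} = - \frac{387}{8} - \left(-125\right) \left(-83\right) = - \frac{387}{8} - 10375 = - \frac{83387}{8}$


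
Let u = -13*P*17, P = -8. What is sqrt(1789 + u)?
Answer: sqrt(3557) ≈ 59.641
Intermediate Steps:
u = 1768 (u = -13*(-8)*17 = 104*17 = 1768)
sqrt(1789 + u) = sqrt(1789 + 1768) = sqrt(3557)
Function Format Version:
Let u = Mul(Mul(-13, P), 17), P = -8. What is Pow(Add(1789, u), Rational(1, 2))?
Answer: Pow(3557, Rational(1, 2)) ≈ 59.641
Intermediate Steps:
u = 1768 (u = Mul(Mul(-13, -8), 17) = Mul(104, 17) = 1768)
Pow(Add(1789, u), Rational(1, 2)) = Pow(Add(1789, 1768), Rational(1, 2)) = Pow(3557, Rational(1, 2))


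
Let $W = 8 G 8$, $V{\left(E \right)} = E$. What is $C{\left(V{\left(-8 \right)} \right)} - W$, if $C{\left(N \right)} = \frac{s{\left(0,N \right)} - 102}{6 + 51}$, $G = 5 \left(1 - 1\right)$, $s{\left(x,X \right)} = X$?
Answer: $- \frac{110}{57} \approx -1.9298$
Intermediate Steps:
$G = 0$ ($G = 5 \cdot 0 = 0$)
$C{\left(N \right)} = - \frac{34}{19} + \frac{N}{57}$ ($C{\left(N \right)} = \frac{N - 102}{6 + 51} = \frac{-102 + N}{57} = \left(-102 + N\right) \frac{1}{57} = - \frac{34}{19} + \frac{N}{57}$)
$W = 0$ ($W = 8 \cdot 0 \cdot 8 = 0 \cdot 8 = 0$)
$C{\left(V{\left(-8 \right)} \right)} - W = \left(- \frac{34}{19} + \frac{1}{57} \left(-8\right)\right) - 0 = \left(- \frac{34}{19} - \frac{8}{57}\right) + 0 = - \frac{110}{57} + 0 = - \frac{110}{57}$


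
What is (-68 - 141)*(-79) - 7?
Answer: 16504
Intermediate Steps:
(-68 - 141)*(-79) - 7 = -209*(-79) - 7 = 16511 - 7 = 16504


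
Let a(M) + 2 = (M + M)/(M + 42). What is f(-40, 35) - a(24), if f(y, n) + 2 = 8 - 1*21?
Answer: -151/11 ≈ -13.727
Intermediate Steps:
f(y, n) = -15 (f(y, n) = -2 + (8 - 1*21) = -2 + (8 - 21) = -2 - 13 = -15)
a(M) = -2 + 2*M/(42 + M) (a(M) = -2 + (M + M)/(M + 42) = -2 + (2*M)/(42 + M) = -2 + 2*M/(42 + M))
f(-40, 35) - a(24) = -15 - (-84)/(42 + 24) = -15 - (-84)/66 = -15 - 1*(-14/11) = -15 + 14/11 = -151/11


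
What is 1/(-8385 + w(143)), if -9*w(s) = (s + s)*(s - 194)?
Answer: -3/20293 ≈ -0.00014783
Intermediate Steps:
w(s) = -2*s*(-194 + s)/9 (w(s) = -(s + s)*(s - 194)/9 = -2*s*(-194 + s)/9)
1/(-8385 + w(143)) = 1/(-8385 + (2/9)*143*(194 - 1*143)) = 1/(-8385 + (2/9)*143*(194 - 143)) = 1/(-8385 + (2/9)*143*51) = 1/(-8385 + 4862/3) = 1/(-20293/3) = -3/20293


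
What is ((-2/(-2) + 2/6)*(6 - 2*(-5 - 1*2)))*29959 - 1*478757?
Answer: 960449/3 ≈ 3.2015e+5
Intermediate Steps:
((-2/(-2) + 2/6)*(6 - 2*(-5 - 1*2)))*29959 - 1*478757 = ((-2*(-½) + 2*(⅙))*(6 - 2*(-5 - 2)))*29959 - 478757 = ((1 + ⅓)*(6 - 2*(-7)))*29959 - 478757 = (4*(6 + 14)/3)*29959 - 478757 = ((4/3)*20)*29959 - 478757 = (80/3)*29959 - 478757 = 2396720/3 - 478757 = 960449/3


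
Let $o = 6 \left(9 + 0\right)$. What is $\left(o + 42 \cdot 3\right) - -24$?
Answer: $204$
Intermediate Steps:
$o = 54$ ($o = 6 \cdot 9 = 54$)
$\left(o + 42 \cdot 3\right) - -24 = \left(54 + 42 \cdot 3\right) - -24 = \left(54 + 126\right) + 24 = 180 + 24 = 204$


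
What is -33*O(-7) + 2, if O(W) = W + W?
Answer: 464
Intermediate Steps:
O(W) = 2*W
-33*O(-7) + 2 = -66*(-7) + 2 = -33*(-14) + 2 = 462 + 2 = 464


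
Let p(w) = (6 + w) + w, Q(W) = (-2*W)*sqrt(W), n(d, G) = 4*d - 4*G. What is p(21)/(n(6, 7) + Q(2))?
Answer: 12 - 12*sqrt(2) ≈ -4.9706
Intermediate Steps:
n(d, G) = -4*G + 4*d
Q(W) = -2*W**(3/2)
p(w) = 6 + 2*w
p(21)/(n(6, 7) + Q(2)) = (6 + 2*21)/((-4*7 + 4*6) - 4*sqrt(2)) = (6 + 42)/((-28 + 24) - 4*sqrt(2)) = 48/(-4 - 4*sqrt(2))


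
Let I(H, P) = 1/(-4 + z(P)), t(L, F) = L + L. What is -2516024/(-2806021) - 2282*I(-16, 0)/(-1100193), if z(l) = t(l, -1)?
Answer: 5533022315303/6174329324106 ≈ 0.89613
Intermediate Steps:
t(L, F) = 2*L
z(l) = 2*l
I(H, P) = 1/(-4 + 2*P)
-2516024/(-2806021) - 2282*I(-16, 0)/(-1100193) = -2516024/(-2806021) - 1141/(-2 + 0)/(-1100193) = -2516024*(-1/2806021) - 1141/(-2)*(-1/1100193) = 2516024/2806021 - 1141*(-1)/2*(-1/1100193) = 2516024/2806021 - 2282*(-1/4)*(-1/1100193) = 2516024/2806021 + (1141/2)*(-1/1100193) = 2516024/2806021 - 1141/2200386 = 5533022315303/6174329324106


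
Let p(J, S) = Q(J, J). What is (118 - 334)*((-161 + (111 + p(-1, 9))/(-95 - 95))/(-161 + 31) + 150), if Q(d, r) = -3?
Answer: -201727692/6175 ≈ -32668.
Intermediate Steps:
p(J, S) = -3
(118 - 334)*((-161 + (111 + p(-1, 9))/(-95 - 95))/(-161 + 31) + 150) = (118 - 334)*((-161 + (111 - 3)/(-95 - 95))/(-161 + 31) + 150) = -216*((-161 + 108/(-190))/(-130) + 150) = -216*((-161 + 108*(-1/190))*(-1/130) + 150) = -216*((-161 - 54/95)*(-1/130) + 150) = -216*(-15349/95*(-1/130) + 150) = -216*(15349/12350 + 150) = -216*1867849/12350 = -201727692/6175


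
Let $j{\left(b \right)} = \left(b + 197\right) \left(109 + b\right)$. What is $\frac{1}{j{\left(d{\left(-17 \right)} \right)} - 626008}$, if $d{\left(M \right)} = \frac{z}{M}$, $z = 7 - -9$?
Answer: $- \frac{289}{174793591} \approx -1.6534 \cdot 10^{-6}$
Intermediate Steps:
$z = 16$ ($z = 7 + 9 = 16$)
$d{\left(M \right)} = \frac{16}{M}$
$j{\left(b \right)} = \left(109 + b\right) \left(197 + b\right)$ ($j{\left(b \right)} = \left(197 + b\right) \left(109 + b\right) = \left(109 + b\right) \left(197 + b\right)$)
$\frac{1}{j{\left(d{\left(-17 \right)} \right)} - 626008} = \frac{1}{\left(21473 + \left(\frac{16}{-17}\right)^{2} + 306 \frac{16}{-17}\right) - 626008} = \frac{1}{\left(21473 + \left(16 \left(- \frac{1}{17}\right)\right)^{2} + 306 \cdot 16 \left(- \frac{1}{17}\right)\right) - 626008} = \frac{1}{\left(21473 + \left(- \frac{16}{17}\right)^{2} + 306 \left(- \frac{16}{17}\right)\right) - 626008} = \frac{1}{\left(21473 + \frac{256}{289} - 288\right) - 626008} = \frac{1}{\frac{6122721}{289} - 626008} = \frac{1}{- \frac{174793591}{289}} = - \frac{289}{174793591}$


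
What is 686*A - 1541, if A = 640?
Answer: 437499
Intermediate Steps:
686*A - 1541 = 686*640 - 1541 = 439040 - 1541 = 437499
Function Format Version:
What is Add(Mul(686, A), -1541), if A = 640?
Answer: 437499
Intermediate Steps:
Add(Mul(686, A), -1541) = Add(Mul(686, 640), -1541) = Add(439040, -1541) = 437499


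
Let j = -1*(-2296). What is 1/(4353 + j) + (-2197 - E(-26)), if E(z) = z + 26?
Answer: -14607852/6649 ≈ -2197.0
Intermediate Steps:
E(z) = 26 + z
j = 2296
1/(4353 + j) + (-2197 - E(-26)) = 1/(4353 + 2296) + (-2197 - (26 - 26)) = 1/6649 + (-2197 - 1*0) = 1/6649 + (-2197 + 0) = 1/6649 - 2197 = -14607852/6649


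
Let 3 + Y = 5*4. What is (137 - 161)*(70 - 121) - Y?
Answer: 1207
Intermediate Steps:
Y = 17 (Y = -3 + 5*4 = -3 + 20 = 17)
(137 - 161)*(70 - 121) - Y = (137 - 161)*(70 - 121) - 1*17 = -24*(-51) - 17 = 1224 - 17 = 1207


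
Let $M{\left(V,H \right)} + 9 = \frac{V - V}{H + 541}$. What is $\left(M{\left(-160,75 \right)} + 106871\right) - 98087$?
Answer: $8775$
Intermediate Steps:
$M{\left(V,H \right)} = -9$ ($M{\left(V,H \right)} = -9 + \frac{V - V}{H + 541} = -9 + \frac{0}{541 + H} = -9 + 0 = -9$)
$\left(M{\left(-160,75 \right)} + 106871\right) - 98087 = \left(-9 + 106871\right) - 98087 = 106862 - 98087 = 8775$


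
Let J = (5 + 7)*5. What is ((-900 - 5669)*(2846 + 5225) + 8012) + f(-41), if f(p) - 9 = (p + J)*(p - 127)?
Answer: -53013570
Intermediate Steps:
J = 60 (J = 12*5 = 60)
f(p) = 9 + (-127 + p)*(60 + p) (f(p) = 9 + (p + 60)*(p - 127) = 9 + (60 + p)*(-127 + p) = 9 + (-127 + p)*(60 + p))
((-900 - 5669)*(2846 + 5225) + 8012) + f(-41) = ((-900 - 5669)*(2846 + 5225) + 8012) + (-7611 + (-41)**2 - 67*(-41)) = (-6569*8071 + 8012) + (-7611 + 1681 + 2747) = (-53018399 + 8012) - 3183 = -53010387 - 3183 = -53013570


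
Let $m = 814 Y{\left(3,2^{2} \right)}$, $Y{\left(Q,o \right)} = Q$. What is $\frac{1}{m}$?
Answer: $\frac{1}{2442} \approx 0.0004095$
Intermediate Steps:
$m = 2442$ ($m = 814 \cdot 3 = 2442$)
$\frac{1}{m} = \frac{1}{2442}$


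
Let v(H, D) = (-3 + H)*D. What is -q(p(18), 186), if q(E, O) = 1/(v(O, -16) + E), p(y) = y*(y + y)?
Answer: 1/2280 ≈ 0.00043860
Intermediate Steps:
p(y) = 2*y² (p(y) = y*(2*y) = 2*y²)
v(H, D) = D*(-3 + H)
q(E, O) = 1/(48 + E - 16*O) (q(E, O) = 1/(-16*(-3 + O) + E) = 1/((48 - 16*O) + E) = 1/(48 + E - 16*O))
-q(p(18), 186) = -1/(48 + 2*18² - 16*186) = -1/(48 + 2*324 - 2976) = -1/(48 + 648 - 2976) = -1/(-2280) = -1*(-1/2280) = 1/2280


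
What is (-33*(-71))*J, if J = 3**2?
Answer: 21087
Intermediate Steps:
J = 9
(-33*(-71))*J = -33*(-71)*9 = 2343*9 = 21087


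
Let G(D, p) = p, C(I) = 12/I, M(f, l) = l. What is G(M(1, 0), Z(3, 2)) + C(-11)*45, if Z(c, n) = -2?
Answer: -562/11 ≈ -51.091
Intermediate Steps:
G(M(1, 0), Z(3, 2)) + C(-11)*45 = -2 + (12/(-11))*45 = -2 + (12*(-1/11))*45 = -2 - 12/11*45 = -2 - 540/11 = -562/11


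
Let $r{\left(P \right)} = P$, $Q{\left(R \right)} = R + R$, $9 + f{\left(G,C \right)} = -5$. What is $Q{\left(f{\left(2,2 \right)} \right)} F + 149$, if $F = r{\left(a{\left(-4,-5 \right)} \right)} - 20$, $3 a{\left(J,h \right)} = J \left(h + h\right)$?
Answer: $\frac{1007}{3} \approx 335.67$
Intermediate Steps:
$f{\left(G,C \right)} = -14$ ($f{\left(G,C \right)} = -9 - 5 = -14$)
$Q{\left(R \right)} = 2 R$
$a{\left(J,h \right)} = \frac{2 J h}{3}$ ($a{\left(J,h \right)} = \frac{J \left(h + h\right)}{3} = \frac{J 2 h}{3} = \frac{2 J h}{3}$)
$F = - \frac{20}{3}$ ($F = \frac{2}{3} \left(-4\right) \left(-5\right) - 20 = \frac{40}{3} - 20 = - \frac{20}{3} \approx -6.6667$)
$Q{\left(f{\left(2,2 \right)} \right)} F + 149 = 2 \left(-14\right) \left(- \frac{20}{3}\right) + 149 = \left(-28\right) \left(- \frac{20}{3}\right) + 149 = \frac{560}{3} + 149 = \frac{1007}{3}$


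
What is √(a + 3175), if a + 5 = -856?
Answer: √2314 ≈ 48.104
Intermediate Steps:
a = -861 (a = -5 - 856 = -861)
√(a + 3175) = √(-861 + 3175) = √2314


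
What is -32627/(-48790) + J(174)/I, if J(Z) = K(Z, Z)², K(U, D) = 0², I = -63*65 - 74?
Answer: 4661/6970 ≈ 0.66872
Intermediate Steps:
I = -4169 (I = -4095 - 74 = -4169)
K(U, D) = 0
J(Z) = 0 (J(Z) = 0² = 0)
-32627/(-48790) + J(174)/I = -32627/(-48790) + 0/(-4169) = -32627*(-1/48790) + 0*(-1/4169) = 4661/6970 + 0 = 4661/6970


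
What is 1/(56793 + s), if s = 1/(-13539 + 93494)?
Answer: 79955/4540884316 ≈ 1.7608e-5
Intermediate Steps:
s = 1/79955 ≈ 1.2507e-5
1/(56793 + s) = 1/(56793 + 1/79955) = 1/(4540884316/79955) = 79955/4540884316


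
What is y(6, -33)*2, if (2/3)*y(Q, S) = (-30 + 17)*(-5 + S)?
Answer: 1482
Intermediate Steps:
y(Q, S) = 195/2 - 39*S/2 (y(Q, S) = 3*((-30 + 17)*(-5 + S))/2 = 3*(-13*(-5 + S))/2 = 3*(65 - 13*S)/2 = 195/2 - 39*S/2)
y(6, -33)*2 = (195/2 - 39/2*(-33))*2 = (195/2 + 1287/2)*2 = 741*2 = 1482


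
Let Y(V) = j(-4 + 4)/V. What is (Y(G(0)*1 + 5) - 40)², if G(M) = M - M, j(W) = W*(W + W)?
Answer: 1600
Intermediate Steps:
j(W) = 2*W² (j(W) = W*(2*W) = 2*W²)
G(M) = 0
Y(V) = 0 (Y(V) = (2*(-4 + 4)²)/V = (2*0²)/V = (2*0)/V = 0/V = 0)
(Y(G(0)*1 + 5) - 40)² = (0 - 40)² = (-40)² = 1600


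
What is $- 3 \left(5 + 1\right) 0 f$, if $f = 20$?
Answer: $0$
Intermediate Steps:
$- 3 \left(5 + 1\right) 0 f = - 3 \left(5 + 1\right) 0 \cdot 20 = \left(-3\right) 6 \cdot 0 \cdot 20 = \left(-18\right) 0 \cdot 20 = 0 \cdot 20 = 0$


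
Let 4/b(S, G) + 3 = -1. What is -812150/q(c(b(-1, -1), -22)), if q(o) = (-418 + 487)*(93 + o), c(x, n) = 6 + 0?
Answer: -812150/6831 ≈ -118.89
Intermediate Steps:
b(S, G) = -1 (b(S, G) = 4/(-3 - 1) = 4/(-4) = 4*(-¼) = -1)
c(x, n) = 6
q(o) = 6417 + 69*o (q(o) = 69*(93 + o) = 6417 + 69*o)
-812150/q(c(b(-1, -1), -22)) = -812150/(6417 + 69*6) = -812150/(6417 + 414) = -812150/6831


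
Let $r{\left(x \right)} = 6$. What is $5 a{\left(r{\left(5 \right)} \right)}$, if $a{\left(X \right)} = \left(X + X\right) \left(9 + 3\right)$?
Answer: $720$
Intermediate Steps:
$a{\left(X \right)} = 24 X$ ($a{\left(X \right)} = 2 X 12 = 24 X$)
$5 a{\left(r{\left(5 \right)} \right)} = 5 \cdot 24 \cdot 6 = 5 \cdot 144 = 720$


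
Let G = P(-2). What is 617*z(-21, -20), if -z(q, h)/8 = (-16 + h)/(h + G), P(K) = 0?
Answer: -44424/5 ≈ -8884.8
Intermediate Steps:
G = 0
z(q, h) = -8*(-16 + h)/h (z(q, h) = -8*(-16 + h)/(h + 0) = -8*(-16 + h)/h)
617*z(-21, -20) = 617*(-8 + 128/(-20)) = 617*(-8 + 128*(-1/20)) = 617*(-8 - 32/5) = 617*(-72/5) = -44424/5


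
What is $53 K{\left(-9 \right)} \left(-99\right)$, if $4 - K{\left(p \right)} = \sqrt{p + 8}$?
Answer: $-20988 + 5247 i \approx -20988.0 + 5247.0 i$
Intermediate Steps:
$K{\left(p \right)} = 4 - \sqrt{8 + p}$ ($K{\left(p \right)} = 4 - \sqrt{p + 8} = 4 - \sqrt{8 + p}$)
$53 K{\left(-9 \right)} \left(-99\right) = 53 \left(4 - \sqrt{8 - 9}\right) \left(-99\right) = 53 \left(4 - \sqrt{-1}\right) \left(-99\right) = 53 \left(4 - i\right) \left(-99\right) = \left(212 - 53 i\right) \left(-99\right) = -20988 + 5247 i$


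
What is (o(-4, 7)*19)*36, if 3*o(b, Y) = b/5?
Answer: -912/5 ≈ -182.40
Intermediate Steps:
o(b, Y) = b/15 (o(b, Y) = (b/5)/3 = b/15)
(o(-4, 7)*19)*36 = (((1/15)*(-4))*19)*36 = -4/15*19*36 = -76/15*36 = -912/5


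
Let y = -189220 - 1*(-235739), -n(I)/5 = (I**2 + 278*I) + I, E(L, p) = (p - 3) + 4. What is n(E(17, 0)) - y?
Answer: -47919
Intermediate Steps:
E(L, p) = 1 + p (E(L, p) = (-3 + p) + 4 = 1 + p)
n(I) = -1395*I - 5*I**2 (n(I) = -5*((I**2 + 278*I) + I) = -5*(I**2 + 279*I) = -1395*I - 5*I**2)
y = 46519 (y = -189220 + 235739 = 46519)
n(E(17, 0)) - y = -5*(1 + 0)*(279 + (1 + 0)) - 1*46519 = -5*1*(279 + 1) - 46519 = -5*1*280 - 46519 = -1400 - 46519 = -47919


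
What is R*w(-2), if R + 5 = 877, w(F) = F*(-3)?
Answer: 5232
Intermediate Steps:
w(F) = -3*F
R = 872 (R = -5 + 877 = 872)
R*w(-2) = 872*(-3*(-2)) = 872*6 = 5232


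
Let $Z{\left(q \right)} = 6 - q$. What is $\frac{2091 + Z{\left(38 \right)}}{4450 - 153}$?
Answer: $\frac{2059}{4297} \approx 0.47917$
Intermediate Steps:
$\frac{2091 + Z{\left(38 \right)}}{4450 - 153} = \frac{2091 + \left(6 - 38\right)}{4450 - 153} = \frac{2091 + \left(6 - 38\right)}{4297} = \left(2091 - 32\right) \frac{1}{4297} = 2059 \cdot \frac{1}{4297} = \frac{2059}{4297}$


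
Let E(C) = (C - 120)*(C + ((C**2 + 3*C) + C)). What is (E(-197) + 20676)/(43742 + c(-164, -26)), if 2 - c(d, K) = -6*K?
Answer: -2992383/10897 ≈ -274.61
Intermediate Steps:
c(d, K) = 2 + 6*K (c(d, K) = 2 - (-6)*K = 2 + 6*K)
E(C) = (-120 + C)*(C**2 + 5*C) (E(C) = (-120 + C)*(C + (C**2 + 4*C)) = (-120 + C)*(C**2 + 5*C))
(E(-197) + 20676)/(43742 + c(-164, -26)) = (-197*(-600 + (-197)**2 - 115*(-197)) + 20676)/(43742 + (2 + 6*(-26))) = (-197*(-600 + 38809 + 22655) + 20676)/(43742 + (2 - 156)) = (-197*60864 + 20676)/(43742 - 154) = (-11990208 + 20676)/43588 = -11969532*1/43588 = -2992383/10897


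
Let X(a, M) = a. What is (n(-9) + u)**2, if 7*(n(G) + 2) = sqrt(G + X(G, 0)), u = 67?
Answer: 207007/49 + 390*I*sqrt(2)/7 ≈ 4224.6 + 78.792*I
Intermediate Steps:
n(G) = -2 + sqrt(2)*sqrt(G)/7 (n(G) = -2 + sqrt(G + G)/7 = -2 + sqrt(2*G)/7 = -2 + (sqrt(2)*sqrt(G))/7 = -2 + sqrt(2)*sqrt(G)/7)
(n(-9) + u)**2 = ((-2 + sqrt(2)*sqrt(-9)/7) + 67)**2 = ((-2 + sqrt(2)*(3*I)/7) + 67)**2 = ((-2 + 3*I*sqrt(2)/7) + 67)**2 = (65 + 3*I*sqrt(2)/7)**2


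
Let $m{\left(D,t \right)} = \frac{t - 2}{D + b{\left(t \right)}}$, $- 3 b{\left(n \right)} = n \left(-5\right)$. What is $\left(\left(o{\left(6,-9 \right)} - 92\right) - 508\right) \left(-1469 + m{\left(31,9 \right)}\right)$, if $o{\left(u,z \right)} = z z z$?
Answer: $\frac{89796543}{46} \approx 1.9521 \cdot 10^{6}$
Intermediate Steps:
$b{\left(n \right)} = \frac{5 n}{3}$ ($b{\left(n \right)} = - \frac{n \left(-5\right)}{3} = - \frac{\left(-5\right) n}{3} = \frac{5 n}{3}$)
$o{\left(u,z \right)} = z^{3}$ ($o{\left(u,z \right)} = z^{2} z = z^{3}$)
$m{\left(D,t \right)} = \frac{-2 + t}{D + \frac{5 t}{3}}$ ($m{\left(D,t \right)} = \frac{t - 2}{D + \frac{5 t}{3}} = \frac{-2 + t}{D + \frac{5 t}{3}}$)
$\left(\left(o{\left(6,-9 \right)} - 92\right) - 508\right) \left(-1469 + m{\left(31,9 \right)}\right) = \left(\left(\left(-9\right)^{3} - 92\right) - 508\right) \left(-1469 + \frac{3 \left(-2 + 9\right)}{3 \cdot 31 + 5 \cdot 9}\right) = \left(\left(-729 - 92\right) - 508\right) \left(-1469 + 3 \frac{1}{93 + 45} \cdot 7\right) = \left(-821 - 508\right) \left(-1469 + 3 \cdot \frac{1}{138} \cdot 7\right) = - 1329 \left(-1469 + 3 \cdot \frac{1}{138} \cdot 7\right) = - 1329 \left(-1469 + \frac{7}{46}\right) = \left(-1329\right) \left(- \frac{67567}{46}\right) = \frac{89796543}{46}$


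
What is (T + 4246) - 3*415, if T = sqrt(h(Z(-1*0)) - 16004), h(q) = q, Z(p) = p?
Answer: 3001 + 2*I*sqrt(4001) ≈ 3001.0 + 126.51*I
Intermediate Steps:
T = 2*I*sqrt(4001) (T = sqrt(-1*0 - 16004) = sqrt(0 - 16004) = sqrt(-16004) = 2*I*sqrt(4001) ≈ 126.51*I)
(T + 4246) - 3*415 = (2*I*sqrt(4001) + 4246) - 3*415 = (4246 + 2*I*sqrt(4001)) - 1245 = 3001 + 2*I*sqrt(4001)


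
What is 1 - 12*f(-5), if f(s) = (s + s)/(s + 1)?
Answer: -29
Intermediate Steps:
f(s) = 2*s/(1 + s) (f(s) = (2*s)/(1 + s) = 2*s/(1 + s))
1 - 12*f(-5) = 1 - 24*(-5)/(1 - 5) = 1 - 24*(-5)/(-4) = 1 - 24*(-5)*(-1)/4 = 1 - 12*5/2 = 1 - 30 = -29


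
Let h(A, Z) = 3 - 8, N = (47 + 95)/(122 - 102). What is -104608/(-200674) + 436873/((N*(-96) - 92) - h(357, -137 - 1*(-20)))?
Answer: -218971626733/385595091 ≈ -567.88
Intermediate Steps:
N = 71/10 (N = 142/20 = 142*(1/20) = 71/10 ≈ 7.1000)
h(A, Z) = -5
-104608/(-200674) + 436873/((N*(-96) - 92) - h(357, -137 - 1*(-20))) = -104608/(-200674) + 436873/(((71/10)*(-96) - 92) - 1*(-5)) = -104608*(-1/200674) + 436873/((-3408/5 - 92) + 5) = 52304/100337 + 436873/(-3868/5 + 5) = 52304/100337 + 436873/(-3843/5) = 52304/100337 + 436873*(-5/3843) = 52304/100337 - 2184365/3843 = -218971626733/385595091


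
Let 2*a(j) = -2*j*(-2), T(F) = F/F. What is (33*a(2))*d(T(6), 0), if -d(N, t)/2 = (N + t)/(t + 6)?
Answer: -44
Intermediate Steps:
T(F) = 1
d(N, t) = -2*(N + t)/(6 + t) (d(N, t) = -2*(N + t)/(t + 6) = -2*(N + t)/(6 + t))
a(j) = 2*j (a(j) = (-2*j*(-2))/2 = (4*j)/2 = 2*j)
(33*a(2))*d(T(6), 0) = (33*(2*2))*(2*(-1*1 - 1*0)/(6 + 0)) = (33*4)*(2*(-1 + 0)/6) = 132*(2*(1/6)*(-1)) = 132*(-1/3) = -44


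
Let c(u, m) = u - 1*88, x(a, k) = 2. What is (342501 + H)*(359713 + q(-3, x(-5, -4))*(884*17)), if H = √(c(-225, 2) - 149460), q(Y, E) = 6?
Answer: 154084692381 + 449881*I*√149773 ≈ 1.5408e+11 + 1.7411e+8*I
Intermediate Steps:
c(u, m) = -88 + u (c(u, m) = u - 88 = -88 + u)
H = I*√149773 (H = √((-88 - 225) - 149460) = √(-313 - 149460) = √(-149773) = I*√149773 ≈ 387.01*I)
(342501 + H)*(359713 + q(-3, x(-5, -4))*(884*17)) = (342501 + I*√149773)*(359713 + 6*(884*17)) = (342501 + I*√149773)*(359713 + 6*15028) = (342501 + I*√149773)*(359713 + 90168) = (342501 + I*√149773)*449881 = 154084692381 + 449881*I*√149773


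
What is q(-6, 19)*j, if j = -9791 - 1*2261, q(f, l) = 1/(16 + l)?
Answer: -12052/35 ≈ -344.34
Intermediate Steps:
j = -12052 (j = -9791 - 2261 = -12052)
q(-6, 19)*j = -12052/(16 + 19) = -12052/35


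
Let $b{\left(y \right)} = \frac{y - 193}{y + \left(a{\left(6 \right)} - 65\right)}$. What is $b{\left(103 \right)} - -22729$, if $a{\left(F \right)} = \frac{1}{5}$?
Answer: $\frac{4340789}{191} \approx 22727.0$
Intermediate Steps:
$a{\left(F \right)} = \frac{1}{5}$
$b{\left(y \right)} = \frac{-193 + y}{- \frac{324}{5} + y}$ ($b{\left(y \right)} = \frac{y - 193}{y + \left(\frac{1}{5} - 65\right)} = \frac{-193 + y}{y - \frac{324}{5}} = \frac{-193 + y}{- \frac{324}{5} + y}$)
$b{\left(103 \right)} - -22729 = \frac{5 \left(-193 + 103\right)}{-324 + 5 \cdot 103} - -22729 = 5 \frac{1}{-324 + 515} \left(-90\right) + 22729 = 5 \cdot \frac{1}{191} \left(-90\right) + 22729 = - \frac{450}{191} + 22729 = \frac{4340789}{191}$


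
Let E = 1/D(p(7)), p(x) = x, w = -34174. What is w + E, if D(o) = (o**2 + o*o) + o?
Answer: -3588269/105 ≈ -34174.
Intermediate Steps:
D(o) = o + 2*o**2 (D(o) = (o**2 + o**2) + o = 2*o**2 + o = o + 2*o**2)
E = 1/105 (E = 1/(7*(1 + 2*7)) = 1/(7*(1 + 14)) = 1/(7*15) = 1/105 ≈ 0.0095238)
w + E = -34174 + 1/105 = -3588269/105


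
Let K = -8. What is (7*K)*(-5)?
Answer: 280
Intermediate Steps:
(7*K)*(-5) = (7*(-8))*(-5) = -56*(-5) = 280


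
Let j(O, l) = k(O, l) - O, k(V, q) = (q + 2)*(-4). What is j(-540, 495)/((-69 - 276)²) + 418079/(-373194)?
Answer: -5589137543/4935490650 ≈ -1.1324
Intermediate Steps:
k(V, q) = -8 - 4*q (k(V, q) = (2 + q)*(-4) = -8 - 4*q)
j(O, l) = -8 - O - 4*l (j(O, l) = (-8 - 4*l) - O = -8 - O - 4*l)
j(-540, 495)/((-69 - 276)²) + 418079/(-373194) = (-8 - 1*(-540) - 4*495)/((-69 - 276)²) + 418079/(-373194) = (-8 + 540 - 1980)/((-345)²) + 418079*(-1/373194) = -1448/119025 - 418079/373194 = -5589137543/4935490650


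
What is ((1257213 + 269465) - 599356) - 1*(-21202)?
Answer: 948524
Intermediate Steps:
((1257213 + 269465) - 599356) - 1*(-21202) = (1526678 - 599356) + 21202 = 927322 + 21202 = 948524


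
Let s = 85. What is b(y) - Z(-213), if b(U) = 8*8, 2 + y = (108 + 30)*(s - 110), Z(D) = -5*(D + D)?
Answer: -2066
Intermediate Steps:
Z(D) = -10*D
y = -3452 (y = -2 + (108 + 30)*(85 - 110) = -2 + 138*(-25) = -2 - 3450 = -3452)
b(U) = 64
b(y) - Z(-213) = 64 - (-10)*(-213) = 64 - 1*2130 = 64 - 2130 = -2066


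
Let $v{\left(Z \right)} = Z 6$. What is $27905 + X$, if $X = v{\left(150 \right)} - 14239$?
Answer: $14566$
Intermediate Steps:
$v{\left(Z \right)} = 6 Z$
$X = -13339$ ($X = 6 \cdot 150 - 14239 = 900 - 14239 = -13339$)
$27905 + X = 27905 - 13339 = 14566$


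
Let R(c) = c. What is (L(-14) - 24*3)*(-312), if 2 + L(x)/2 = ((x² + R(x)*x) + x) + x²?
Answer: -334464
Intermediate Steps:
L(x) = -4 + 2*x + 6*x² (L(x) = -4 + 2*(((x² + x*x) + x) + x²) = -4 + 2*(((x² + x²) + x) + x²) = -4 + 2*((2*x² + x) + x²) = -4 + 2*((x + 2*x²) + x²) = -4 + 2*(x + 3*x²) = -4 + (2*x + 6*x²) = -4 + 2*x + 6*x²)
(L(-14) - 24*3)*(-312) = ((-4 + 2*(-14) + 6*(-14)²) - 24*3)*(-312) = ((-4 - 28 + 6*196) - 72)*(-312) = ((-4 - 28 + 1176) - 72)*(-312) = (1144 - 72)*(-312) = 1072*(-312) = -334464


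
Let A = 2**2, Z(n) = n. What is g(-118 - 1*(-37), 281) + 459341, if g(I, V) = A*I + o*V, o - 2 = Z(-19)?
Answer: 454240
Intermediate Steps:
o = -17 (o = 2 - 19 = -17)
A = 4
g(I, V) = -17*V + 4*I (g(I, V) = 4*I - 17*V = -17*V + 4*I)
g(-118 - 1*(-37), 281) + 459341 = (-17*281 + 4*(-118 - 1*(-37))) + 459341 = (-4777 + 4*(-118 + 37)) + 459341 = (-4777 + 4*(-81)) + 459341 = (-4777 - 324) + 459341 = -5101 + 459341 = 454240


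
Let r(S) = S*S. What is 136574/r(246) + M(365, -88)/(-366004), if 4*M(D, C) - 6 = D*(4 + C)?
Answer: 25225197331/11074549032 ≈ 2.2778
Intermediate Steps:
r(S) = S²
M(D, C) = 3/2 + D*(4 + C)/4 (M(D, C) = 3/2 + (D*(4 + C))/4 = 3/2 + D*(4 + C)/4)
136574/r(246) + M(365, -88)/(-366004) = 136574/(246²) + (3/2 + 365 + (¼)*(-88)*365)/(-366004) = 136574/60516 + (3/2 + 365 - 8030)*(-1/366004) = 136574*(1/60516) - 15327/2*(-1/366004) = 68287/30258 + 15327/732008 = 25225197331/11074549032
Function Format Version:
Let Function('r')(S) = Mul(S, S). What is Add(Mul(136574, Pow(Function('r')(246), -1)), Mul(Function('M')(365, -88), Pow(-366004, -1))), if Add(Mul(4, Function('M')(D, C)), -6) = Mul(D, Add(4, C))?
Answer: Rational(25225197331, 11074549032) ≈ 2.2778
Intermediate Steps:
Function('r')(S) = Pow(S, 2)
Function('M')(D, C) = Add(Rational(3, 2), Mul(Rational(1, 4), D, Add(4, C))) (Function('M')(D, C) = Add(Rational(3, 2), Mul(Rational(1, 4), Mul(D, Add(4, C)))) = Add(Rational(3, 2), Mul(Rational(1, 4), D, Add(4, C))))
Add(Mul(136574, Pow(Function('r')(246), -1)), Mul(Function('M')(365, -88), Pow(-366004, -1))) = Add(Mul(136574, Pow(Pow(246, 2), -1)), Mul(Add(Rational(3, 2), 365, Mul(Rational(1, 4), -88, 365)), Pow(-366004, -1))) = Add(Mul(136574, Pow(60516, -1)), Mul(Add(Rational(3, 2), 365, -8030), Rational(-1, 366004))) = Add(Mul(136574, Rational(1, 60516)), Mul(Rational(-15327, 2), Rational(-1, 366004))) = Add(Rational(68287, 30258), Rational(15327, 732008)) = Rational(25225197331, 11074549032)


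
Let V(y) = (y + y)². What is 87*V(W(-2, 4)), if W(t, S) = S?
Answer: 5568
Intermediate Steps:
V(y) = 4*y² (V(y) = (2*y)² = 4*y²)
87*V(W(-2, 4)) = 87*(4*4²) = 87*(4*16) = 87*64 = 5568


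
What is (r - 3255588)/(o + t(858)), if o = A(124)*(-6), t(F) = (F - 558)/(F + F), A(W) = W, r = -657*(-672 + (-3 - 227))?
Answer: 380805282/106367 ≈ 3580.1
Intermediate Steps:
r = 592614 (r = -657*(-672 - 230) = -657*(-902) = 592614)
t(F) = (-558 + F)/(2*F) (t(F) = (-558 + F)/((2*F)) = (-558 + F)*(1/(2*F)) = (-558 + F)/(2*F))
o = -744 (o = 124*(-6) = -744)
(r - 3255588)/(o + t(858)) = (592614 - 3255588)/(-744 + (½)*(-558 + 858)/858) = -2662974/(-744 + (½)*(1/858)*300) = -2662974/(-744 + 25/143) = -2662974/(-106367/143) = -2662974*(-143/106367) = 380805282/106367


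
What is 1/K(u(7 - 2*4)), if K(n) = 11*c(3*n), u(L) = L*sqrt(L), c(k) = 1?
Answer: 1/11 ≈ 0.090909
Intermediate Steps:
u(L) = L**(3/2)
K(n) = 11 (K(n) = 11*1 = 11)
1/K(u(7 - 2*4)) = 1/11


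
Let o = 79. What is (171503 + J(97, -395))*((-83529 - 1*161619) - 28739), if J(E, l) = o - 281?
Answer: -46917116987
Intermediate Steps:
J(E, l) = -202 (J(E, l) = 79 - 281 = -202)
(171503 + J(97, -395))*((-83529 - 1*161619) - 28739) = (171503 - 202)*((-83529 - 1*161619) - 28739) = 171301*((-83529 - 161619) - 28739) = 171301*(-245148 - 28739) = 171301*(-273887) = -46917116987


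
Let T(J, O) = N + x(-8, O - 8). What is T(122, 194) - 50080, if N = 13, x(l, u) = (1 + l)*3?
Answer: -50088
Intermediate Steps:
x(l, u) = 3 + 3*l
T(J, O) = -8 (T(J, O) = 13 + (3 + 3*(-8)) = 13 + (3 - 24) = 13 - 21 = -8)
T(122, 194) - 50080 = -8 - 50080 = -50088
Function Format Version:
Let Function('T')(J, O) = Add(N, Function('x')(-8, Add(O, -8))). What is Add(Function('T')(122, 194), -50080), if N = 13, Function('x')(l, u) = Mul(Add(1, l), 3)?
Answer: -50088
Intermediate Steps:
Function('x')(l, u) = Add(3, Mul(3, l))
Function('T')(J, O) = -8 (Function('T')(J, O) = Add(13, Add(3, Mul(3, -8))) = Add(13, Add(3, -24)) = Add(13, -21) = -8)
Add(Function('T')(122, 194), -50080) = Add(-8, -50080) = -50088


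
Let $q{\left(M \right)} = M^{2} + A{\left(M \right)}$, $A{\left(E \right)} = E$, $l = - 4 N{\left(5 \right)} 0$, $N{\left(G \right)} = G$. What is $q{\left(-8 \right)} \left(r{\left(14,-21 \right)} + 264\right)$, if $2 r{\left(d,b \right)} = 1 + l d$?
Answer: $14812$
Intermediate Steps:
$l = 0$ ($l = \left(-4\right) 5 \cdot 0 = \left(-20\right) 0 = 0$)
$q{\left(M \right)} = M + M^{2}$ ($q{\left(M \right)} = M^{2} + M = M + M^{2}$)
$r{\left(d,b \right)} = \frac{1}{2}$ ($r{\left(d,b \right)} = \frac{1 + 0 d}{2} = \frac{1 + 0}{2} = \frac{1}{2} \cdot 1 = \frac{1}{2}$)
$q{\left(-8 \right)} \left(r{\left(14,-21 \right)} + 264\right) = - 8 \left(1 - 8\right) \left(\frac{1}{2} + 264\right) = \left(-8\right) \left(-7\right) \frac{529}{2} = 56 \cdot \frac{529}{2} = 14812$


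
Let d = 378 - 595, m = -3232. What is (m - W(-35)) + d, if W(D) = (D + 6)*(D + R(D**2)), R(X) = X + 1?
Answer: 31090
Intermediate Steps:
d = -217
R(X) = 1 + X
W(D) = (6 + D)*(1 + D + D**2) (W(D) = (D + 6)*(D + (1 + D**2)) = (6 + D)*(1 + D + D**2))
(m - W(-35)) + d = (-3232 - (6 + (-35)**3 + 7*(-35) + 7*(-35)**2)) - 217 = (-3232 - (6 - 42875 - 245 + 7*1225)) - 217 = (-3232 - (6 - 42875 - 245 + 8575)) - 217 = (-3232 - 1*(-34539)) - 217 = (-3232 + 34539) - 217 = 31307 - 217 = 31090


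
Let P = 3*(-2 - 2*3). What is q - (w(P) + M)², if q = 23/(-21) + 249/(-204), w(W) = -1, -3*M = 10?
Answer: -90365/4284 ≈ -21.094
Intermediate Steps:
M = -10/3 (M = -⅓*10 = -10/3 ≈ -3.3333)
P = -24 (P = 3*(-2 - 6) = 3*(-8) = -24)
q = -3307/1428 (q = 23*(-1/21) + 249*(-1/204) = -23/21 - 83/68 = -3307/1428 ≈ -2.3158)
q - (w(P) + M)² = -3307/1428 - (-1 - 10/3)² = -3307/1428 - (-13/3)² = -3307/1428 - 1*169/9 = -3307/1428 - 169/9 = -90365/4284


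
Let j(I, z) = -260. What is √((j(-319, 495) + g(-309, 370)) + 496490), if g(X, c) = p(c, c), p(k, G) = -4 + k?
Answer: 2*√124149 ≈ 704.70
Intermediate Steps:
g(X, c) = -4 + c
√((j(-319, 495) + g(-309, 370)) + 496490) = √((-260 + (-4 + 370)) + 496490) = √((-260 + 366) + 496490) = √(106 + 496490) = √496596 = 2*√124149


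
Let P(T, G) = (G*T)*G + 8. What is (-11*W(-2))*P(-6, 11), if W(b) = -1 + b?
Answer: -23694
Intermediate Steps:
P(T, G) = 8 + T*G² (P(T, G) = T*G² + 8 = 8 + T*G²)
(-11*W(-2))*P(-6, 11) = (-11*(-1 - 2))*(8 - 6*11²) = (-11*(-3))*(8 - 6*121) = 33*(8 - 726) = 33*(-718) = -23694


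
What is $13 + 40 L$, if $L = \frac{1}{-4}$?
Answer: $3$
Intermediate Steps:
$L = - \frac{1}{4} \approx -0.25$
$13 + 40 L = 13 + 40 \left(- \frac{1}{4}\right) = 13 - 10 = 3$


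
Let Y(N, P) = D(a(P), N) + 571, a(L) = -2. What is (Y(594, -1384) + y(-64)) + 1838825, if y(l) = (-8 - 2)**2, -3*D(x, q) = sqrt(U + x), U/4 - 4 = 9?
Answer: 1839496 - 5*sqrt(2)/3 ≈ 1.8395e+6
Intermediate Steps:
U = 52 (U = 16 + 4*9 = 16 + 36 = 52)
D(x, q) = -sqrt(52 + x)/3
y(l) = 100 (y(l) = (-10)**2 = 100)
Y(N, P) = 571 - 5*sqrt(2)/3 (Y(N, P) = -sqrt(52 - 2)/3 + 571 = -5*sqrt(2)/3 + 571 = 571 - 5*sqrt(2)/3)
(Y(594, -1384) + y(-64)) + 1838825 = ((571 - 5*sqrt(2)/3) + 100) + 1838825 = (671 - 5*sqrt(2)/3) + 1838825 = 1839496 - 5*sqrt(2)/3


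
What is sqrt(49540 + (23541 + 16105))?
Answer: sqrt(89186) ≈ 298.64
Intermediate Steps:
sqrt(49540 + (23541 + 16105)) = sqrt(49540 + 39646) = sqrt(89186)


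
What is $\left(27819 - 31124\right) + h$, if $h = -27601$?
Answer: $-30906$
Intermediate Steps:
$\left(27819 - 31124\right) + h = \left(27819 - 31124\right) - 27601 = -3305 - 27601 = -30906$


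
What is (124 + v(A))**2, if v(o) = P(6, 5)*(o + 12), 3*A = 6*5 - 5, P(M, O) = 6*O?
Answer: 538756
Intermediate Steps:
A = 25/3 (A = (6*5 - 5)/3 = (30 - 5)/3 = (1/3)*25 = 25/3 ≈ 8.3333)
v(o) = 360 + 30*o (v(o) = (6*5)*(o + 12) = 30*(12 + o) = 360 + 30*o)
(124 + v(A))**2 = (124 + (360 + 30*(25/3)))**2 = (124 + (360 + 250))**2 = (124 + 610)**2 = 734**2 = 538756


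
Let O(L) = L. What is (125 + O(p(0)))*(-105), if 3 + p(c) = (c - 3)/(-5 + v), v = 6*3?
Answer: -166215/13 ≈ -12786.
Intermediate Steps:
v = 18
p(c) = -42/13 + c/13 (p(c) = -3 + (c - 3)/(-5 + 18) = -3 + (-3 + c)/13 = -3 + (-3 + c)*(1/13) = -3 + (-3/13 + c/13) = -42/13 + c/13)
(125 + O(p(0)))*(-105) = (125 + (-42/13 + (1/13)*0))*(-105) = (125 + (-42/13 + 0))*(-105) = (125 - 42/13)*(-105) = (1583/13)*(-105) = -166215/13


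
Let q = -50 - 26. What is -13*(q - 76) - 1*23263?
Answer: -21287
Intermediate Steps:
q = -76
-13*(q - 76) - 1*23263 = -13*(-76 - 76) - 1*23263 = -13*(-152) - 23263 = 1976 - 23263 = -21287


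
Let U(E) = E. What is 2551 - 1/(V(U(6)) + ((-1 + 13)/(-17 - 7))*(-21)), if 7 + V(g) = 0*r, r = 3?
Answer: 17855/7 ≈ 2550.7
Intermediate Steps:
V(g) = -7 (V(g) = -7 + 0*3 = -7 + 0 = -7)
2551 - 1/(V(U(6)) + ((-1 + 13)/(-17 - 7))*(-21)) = 2551 - 1/(-7 + ((-1 + 13)/(-17 - 7))*(-21)) = 2551 - 1/(-7 + (12/(-24))*(-21)) = 2551 - 1/(-7 + (12*(-1/24))*(-21)) = 2551 - 1/(-7 - 1/2*(-21)) = 2551 - 1/(-7 + 21/2) = 2551 - 1/7/2 = 2551 - 1*2/7 = 2551 - 2/7 = 17855/7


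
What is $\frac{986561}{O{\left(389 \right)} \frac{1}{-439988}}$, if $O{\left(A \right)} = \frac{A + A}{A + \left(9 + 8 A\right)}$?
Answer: $- \frac{761801627225340}{389} \approx -1.9584 \cdot 10^{12}$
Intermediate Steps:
$O{\left(A \right)} = \frac{2 A}{9 + 9 A}$
$\frac{986561}{O{\left(389 \right)} \frac{1}{-439988}} = \frac{986561}{\frac{2}{9} \cdot 389 \frac{1}{1 + 389} \frac{1}{-439988}} = \frac{986561}{\frac{2}{9} \cdot 389 \cdot \frac{1}{390} \left(- \frac{1}{439988}\right)} = \frac{986561}{\frac{389}{1755} \left(- \frac{1}{439988}\right)} = \frac{986561}{- \frac{389}{772178940}} = 986561 \left(- \frac{772178940}{389}\right) = - \frac{761801627225340}{389}$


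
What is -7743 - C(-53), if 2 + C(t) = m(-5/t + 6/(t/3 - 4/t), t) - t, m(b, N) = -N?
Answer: -7847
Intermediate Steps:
C(t) = -2 - 2*t (C(t) = -2 + (-t - t) = -2 - 2*t)
-7743 - C(-53) = -7743 - (-2 - 2*(-53)) = -7743 - (-2 + 106) = -7743 - 1*104 = -7743 - 104 = -7847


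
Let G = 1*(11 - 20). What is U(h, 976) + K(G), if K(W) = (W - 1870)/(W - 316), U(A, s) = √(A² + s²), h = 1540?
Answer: 1879/325 + 4*√207761 ≈ 1829.0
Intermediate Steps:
G = -9 (G = 1*(-9) = -9)
K(W) = (-1870 + W)/(-316 + W)
U(h, 976) + K(G) = √(1540² + 976²) + (-1870 - 9)/(-316 - 9) = √(2371600 + 952576) - 1879/(-325) = √3324176 - 1/325*(-1879) = 4*√207761 + 1879/325 = 1879/325 + 4*√207761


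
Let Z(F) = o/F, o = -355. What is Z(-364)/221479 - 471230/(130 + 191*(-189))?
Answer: 37989800666875/2899761646964 ≈ 13.101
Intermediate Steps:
Z(F) = -355/F
Z(-364)/221479 - 471230/(130 + 191*(-189)) = -355/(-364)/221479 - 471230/(130 + 191*(-189)) = -355*(-1/364)*(1/221479) - 471230/(130 - 36099) = (355/364)*(1/221479) - 471230/(-35969) = 355/80618356 - 471230*(-1/35969) = 355/80618356 + 471230/35969 = 37989800666875/2899761646964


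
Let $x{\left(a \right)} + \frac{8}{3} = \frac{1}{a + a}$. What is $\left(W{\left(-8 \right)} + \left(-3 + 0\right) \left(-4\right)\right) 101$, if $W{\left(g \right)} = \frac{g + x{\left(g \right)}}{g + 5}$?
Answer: $\frac{226543}{144} \approx 1573.2$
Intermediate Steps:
$x{\left(a \right)} = - \frac{8}{3} + \frac{1}{2 a}$ ($x{\left(a \right)} = - \frac{8}{3} + \frac{1}{a + a} = - \frac{8}{3} + \frac{1}{2 a}$)
$W{\left(g \right)} = \frac{g + \frac{3 - 16 g}{6 g}}{5 + g}$ ($W{\left(g \right)} = \frac{g + \frac{3 - 16 g}{6 g}}{g + 5} = \frac{g + \frac{3 - 16 g}{6 g}}{5 + g}$)
$\left(W{\left(-8 \right)} + \left(-3 + 0\right) \left(-4\right)\right) 101 = \left(\frac{3 - -128 + 6 \left(-8\right)^{2}}{6 \left(-8\right) \left(5 - 8\right)} + \left(-3 + 0\right) \left(-4\right)\right) 101 = \left(\frac{1}{6} \left(- \frac{1}{8}\right) \frac{1}{-3} \left(3 + 128 + 6 \cdot 64\right) - -12\right) 101 = \left(\frac{1}{6} \left(- \frac{1}{8}\right) \left(- \frac{1}{3}\right) \left(3 + 128 + 384\right) + 12\right) 101 = \left(\frac{1}{6} \left(- \frac{1}{8}\right) \left(- \frac{1}{3}\right) 515 + 12\right) 101 = \left(\frac{515}{144} + 12\right) 101 = \frac{2243}{144} \cdot 101 = \frac{226543}{144}$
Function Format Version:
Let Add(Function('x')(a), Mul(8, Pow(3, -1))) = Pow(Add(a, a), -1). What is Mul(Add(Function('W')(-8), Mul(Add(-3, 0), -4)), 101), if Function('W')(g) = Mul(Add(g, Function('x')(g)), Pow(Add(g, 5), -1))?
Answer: Rational(226543, 144) ≈ 1573.2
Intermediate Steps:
Function('x')(a) = Add(Rational(-8, 3), Mul(Rational(1, 2), Pow(a, -1))) (Function('x')(a) = Add(Rational(-8, 3), Pow(Add(a, a), -1)) = Add(Rational(-8, 3), Pow(Mul(2, a), -1)) = Add(Rational(-8, 3), Mul(Rational(1, 2), Pow(a, -1))))
Function('W')(g) = Mul(Pow(Add(5, g), -1), Add(g, Mul(Rational(1, 6), Pow(g, -1), Add(3, Mul(-16, g))))) (Function('W')(g) = Mul(Add(g, Mul(Rational(1, 6), Pow(g, -1), Add(3, Mul(-16, g)))), Pow(Add(g, 5), -1)) = Mul(Add(g, Mul(Rational(1, 6), Pow(g, -1), Add(3, Mul(-16, g)))), Pow(Add(5, g), -1)) = Mul(Pow(Add(5, g), -1), Add(g, Mul(Rational(1, 6), Pow(g, -1), Add(3, Mul(-16, g))))))
Mul(Add(Function('W')(-8), Mul(Add(-3, 0), -4)), 101) = Mul(Add(Mul(Rational(1, 6), Pow(-8, -1), Pow(Add(5, -8), -1), Add(3, Mul(-16, -8), Mul(6, Pow(-8, 2)))), Mul(Add(-3, 0), -4)), 101) = Mul(Add(Mul(Rational(1, 6), Rational(-1, 8), Pow(-3, -1), Add(3, 128, Mul(6, 64))), Mul(-3, -4)), 101) = Mul(Add(Mul(Rational(1, 6), Rational(-1, 8), Rational(-1, 3), Add(3, 128, 384)), 12), 101) = Mul(Add(Mul(Rational(1, 6), Rational(-1, 8), Rational(-1, 3), 515), 12), 101) = Mul(Add(Rational(515, 144), 12), 101) = Mul(Rational(2243, 144), 101) = Rational(226543, 144)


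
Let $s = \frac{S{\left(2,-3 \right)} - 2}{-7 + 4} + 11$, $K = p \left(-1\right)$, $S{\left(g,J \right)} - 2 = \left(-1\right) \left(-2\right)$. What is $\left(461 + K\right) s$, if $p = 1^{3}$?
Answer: $\frac{14260}{3} \approx 4753.3$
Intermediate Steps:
$p = 1$
$S{\left(g,J \right)} = 4$ ($S{\left(g,J \right)} = 2 - -2 = 2 + 2 = 4$)
$K = -1$ ($K = 1 \left(-1\right) = -1$)
$s = \frac{31}{3}$ ($s = \frac{4 - 2}{-7 + 4} + 11 = \frac{4 - 2}{-3} + 11 = 2 \left(- \frac{1}{3}\right) + 11 = - \frac{2}{3} + 11 = \frac{31}{3} \approx 10.333$)
$\left(461 + K\right) s = \left(461 - 1\right) \frac{31}{3} = 460 \cdot \frac{31}{3} = \frac{14260}{3}$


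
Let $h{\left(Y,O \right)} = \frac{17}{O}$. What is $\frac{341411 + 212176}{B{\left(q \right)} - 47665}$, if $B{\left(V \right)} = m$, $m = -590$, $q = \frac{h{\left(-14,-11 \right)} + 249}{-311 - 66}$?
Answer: $- \frac{184529}{16085} \approx -11.472$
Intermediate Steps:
$q = - \frac{2722}{4147}$ ($q = \frac{\frac{17}{-11} + 249}{-311 - 66} = \frac{17 \left(- \frac{1}{11}\right) + 249}{-377} = \left(- \frac{17}{11} + 249\right) \left(- \frac{1}{377}\right) = \frac{2722}{11} \left(- \frac{1}{377}\right) = - \frac{2722}{4147} \approx -0.65638$)
$B{\left(V \right)} = -590$
$\frac{341411 + 212176}{B{\left(q \right)} - 47665} = \frac{341411 + 212176}{-590 - 47665} = \frac{553587}{-48255} = 553587 \left(- \frac{1}{48255}\right) = - \frac{184529}{16085}$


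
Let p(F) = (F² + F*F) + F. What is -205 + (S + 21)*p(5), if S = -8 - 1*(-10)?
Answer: 1060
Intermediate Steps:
p(F) = F + 2*F² (p(F) = (F² + F²) + F = 2*F² + F = F + 2*F²)
S = 2 (S = -8 + 10 = 2)
-205 + (S + 21)*p(5) = -205 + (2 + 21)*(5*(1 + 2*5)) = -205 + 23*(5*(1 + 10)) = -205 + 23*(5*11) = -205 + 23*55 = -205 + 1265 = 1060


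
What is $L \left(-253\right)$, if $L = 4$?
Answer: $-1012$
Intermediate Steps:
$L \left(-253\right) = 4 \left(-253\right) = -1012$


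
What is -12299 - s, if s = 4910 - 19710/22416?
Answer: -64289539/3736 ≈ -17208.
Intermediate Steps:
s = 18340475/3736 (s = 4910 - 19710/22416 = 4910 - 1*3285/3736 = 4910 - 3285/3736 = 18340475/3736 ≈ 4909.1)
-12299 - s = -12299 - 1*18340475/3736 = -12299 - 18340475/3736 = -64289539/3736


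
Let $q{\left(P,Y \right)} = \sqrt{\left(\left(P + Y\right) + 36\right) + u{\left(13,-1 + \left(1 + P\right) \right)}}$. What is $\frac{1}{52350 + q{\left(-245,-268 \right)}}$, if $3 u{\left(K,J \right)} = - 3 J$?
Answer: $\frac{26175}{1370261366} - \frac{i \sqrt{58}}{1370261366} \approx 1.9102 \cdot 10^{-5} - 5.5579 \cdot 10^{-9} i$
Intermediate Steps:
$u{\left(K,J \right)} = - J$ ($u{\left(K,J \right)} = \frac{\left(-3\right) J}{3} = - J$)
$q{\left(P,Y \right)} = \sqrt{36 + Y}$ ($q{\left(P,Y \right)} = \sqrt{\left(\left(P + Y\right) + 36\right) - \left(-1 + \left(1 + P\right)\right)} = \sqrt{\left(36 + P + Y\right) - P} = \sqrt{36 + Y}$)
$\frac{1}{52350 + q{\left(-245,-268 \right)}} = \frac{1}{52350 + \sqrt{36 - 268}} = \frac{1}{52350 + \sqrt{-232}} = \frac{1}{52350 + 2 i \sqrt{58}}$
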